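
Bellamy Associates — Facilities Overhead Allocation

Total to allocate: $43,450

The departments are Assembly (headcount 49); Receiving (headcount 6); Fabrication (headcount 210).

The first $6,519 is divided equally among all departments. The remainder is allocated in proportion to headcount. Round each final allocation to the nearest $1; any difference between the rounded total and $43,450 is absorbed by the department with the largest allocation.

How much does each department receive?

First tranche $6,519 split equally: $2,173 each.
Remainder $36,931 by headcount (total 265): Assembly 6,828.75 → $6,829; Receiving 836.17 → $836; Fabrication 29,266.08 → $29,266.
Totals: Assembly $2,173 + $6,829 = $9,002; Receiving $2,173 + $836 = $3,009; Fabrication $2,173 + $29,266 = $31,439.

Assembly: $9,002 | Receiving: $3,009 | Fabrication: $31,439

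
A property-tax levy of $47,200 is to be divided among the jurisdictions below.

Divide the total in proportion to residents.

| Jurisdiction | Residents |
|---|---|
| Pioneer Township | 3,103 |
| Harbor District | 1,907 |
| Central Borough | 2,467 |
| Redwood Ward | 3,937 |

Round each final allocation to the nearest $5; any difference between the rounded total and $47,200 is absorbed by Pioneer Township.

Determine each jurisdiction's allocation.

Pioneer Township: $12,835 | Harbor District: $7,885 | Central Borough: $10,200 | Redwood Ward: $16,280

Total residents = 11,414.
Unrounded shares: Pioneer Township 3,103/11,414 × $47,200 = 12,831.75; Harbor District 1,907/11,414 × $47,200 = 7,885.96; Central Borough 2,467/11,414 × $47,200 = 10,201.72; Redwood Ward 3,937/11,414 × $47,200 = 16,280.57.
Rounded to nearest $5: Pioneer Township $12,830; Harbor District $7,885; Central Borough $10,200; Redwood Ward $16,280. Sum = $47,195.
Difference $47,200 − $47,195 = +$5 applied to Pioneer Township: Pioneer Township becomes $12,835.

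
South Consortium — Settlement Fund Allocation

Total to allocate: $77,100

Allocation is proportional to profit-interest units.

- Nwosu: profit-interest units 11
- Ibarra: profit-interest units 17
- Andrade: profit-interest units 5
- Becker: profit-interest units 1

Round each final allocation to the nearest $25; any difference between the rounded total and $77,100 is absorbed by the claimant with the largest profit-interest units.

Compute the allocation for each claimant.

Total profit-interest units = 11 + 17 + 5 + 1 = 34.
Proportional shares: Nwosu 24,944.12; Ibarra 38,550.00; Andrade 11,338.24; Becker 2,267.65.
At nearest $25: Nwosu $24,950; Ibarra $38,550; Andrade $11,350; Becker $2,275. Sum = $77,125.
Difference $77,100 − $77,125 = −$25 applied to largest profit-interest units (Ibarra): Ibarra becomes $38,525.

Nwosu: $24,950 | Ibarra: $38,525 | Andrade: $11,350 | Becker: $2,275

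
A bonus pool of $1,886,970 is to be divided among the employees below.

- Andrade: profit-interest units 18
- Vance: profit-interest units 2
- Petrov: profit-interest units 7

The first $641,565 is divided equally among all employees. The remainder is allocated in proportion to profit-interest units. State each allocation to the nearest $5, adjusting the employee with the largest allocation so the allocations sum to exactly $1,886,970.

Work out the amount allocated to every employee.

Andrade: $1,044,125 · Vance: $306,105 · Petrov: $536,740

Equal tier: $641,565 ÷ 3 = $213,855 apiece.
Remainder $1,245,405 by profit-interest units (total 27): Andrade 830,270.00 → $830,270; Vance 92,252.22 → $92,250; Petrov 322,882.78 → $322,885.
Totals: Andrade $213,855 + $830,270 = $1,044,125; Vance $213,855 + $92,250 = $306,105; Petrov $213,855 + $322,885 = $536,740.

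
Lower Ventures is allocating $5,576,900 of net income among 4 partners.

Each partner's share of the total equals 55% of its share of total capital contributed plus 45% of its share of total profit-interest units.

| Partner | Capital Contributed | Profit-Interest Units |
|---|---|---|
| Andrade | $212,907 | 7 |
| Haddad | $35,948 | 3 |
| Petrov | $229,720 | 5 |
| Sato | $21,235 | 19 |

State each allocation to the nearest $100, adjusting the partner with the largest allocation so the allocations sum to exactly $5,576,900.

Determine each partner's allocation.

Totals — capital contributed 499,810, profit-interest units 34.
Combined weights (55% capital contributed + 45% profit-interest units): Andrade 0.3269; Haddad 0.0793; Petrov 0.3190; Sato 0.2748.
Raw shares: Andrade 1,823,277.04; Haddad 442,045.81; Petrov 1,778,833.29; Sato 1,532,743.86.
After rounding ($100): Andrade $1,823,300; Haddad $442,000; Petrov $1,778,800; Sato $1,532,700. Sum = $5,576,800.
Difference $5,576,900 − $5,576,800 = +$100 applied to largest allocation (Andrade): Andrade becomes $1,823,400.

Andrade: $1,823,400; Haddad: $442,000; Petrov: $1,778,800; Sato: $1,532,700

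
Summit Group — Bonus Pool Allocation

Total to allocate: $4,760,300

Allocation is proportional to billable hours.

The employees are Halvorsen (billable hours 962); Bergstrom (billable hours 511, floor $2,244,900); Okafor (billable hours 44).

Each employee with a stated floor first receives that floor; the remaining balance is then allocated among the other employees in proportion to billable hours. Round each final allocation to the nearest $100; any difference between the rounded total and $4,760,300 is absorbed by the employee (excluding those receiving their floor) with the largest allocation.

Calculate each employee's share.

Halvorsen: $2,405,400 · Bergstrom: $2,244,900 · Okafor: $110,000

Guaranteed amounts: Bergstrom $2,244,900. Balance $2,515,400.
Balance split over remaining billable hours 1,006: Halvorsen 2,405,382.50 → $2,405,400; Okafor 110,017.50 → $110,000.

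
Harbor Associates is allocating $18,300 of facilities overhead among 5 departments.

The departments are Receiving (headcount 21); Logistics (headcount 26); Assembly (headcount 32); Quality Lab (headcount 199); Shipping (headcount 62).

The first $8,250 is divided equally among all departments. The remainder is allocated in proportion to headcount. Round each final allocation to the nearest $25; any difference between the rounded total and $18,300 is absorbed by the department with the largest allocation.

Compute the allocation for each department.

Receiving: $2,275; Logistics: $2,425; Assembly: $2,600; Quality Lab: $7,525; Shipping: $3,475

Equal tier: $8,250 ÷ 5 = $1,650 apiece.
Remainder $10,050 by headcount (total 340): Receiving 620.74 → $625; Logistics 768.53 → $775; Assembly 945.88 → $950; Quality Lab 5,882.21 → $5,875; Shipping 1,832.65 → $1,825.
Totals: Receiving $1,650 + $625 = $2,275; Logistics $1,650 + $775 = $2,425; Assembly $1,650 + $950 = $2,600; Quality Lab $1,650 + $5,875 = $7,525; Shipping $1,650 + $1,825 = $3,475.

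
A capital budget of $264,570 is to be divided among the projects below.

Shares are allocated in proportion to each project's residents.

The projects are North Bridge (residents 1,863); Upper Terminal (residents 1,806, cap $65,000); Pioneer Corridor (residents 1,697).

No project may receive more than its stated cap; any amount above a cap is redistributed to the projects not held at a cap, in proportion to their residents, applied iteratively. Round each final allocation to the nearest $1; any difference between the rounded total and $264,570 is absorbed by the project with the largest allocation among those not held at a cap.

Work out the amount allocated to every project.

Sum of residents: 5,366.
Pro-rata shares before constraints: North Bridge 91,855.00; Upper Terminal 89,044.62; Pioneer Corridor 83,670.39.
Held at cap: Upper Terminal ($65,000); balance $199,570 reallocated over remaining residents 3,560.
Remaining shares: North Bridge 104,437.90 → $104,438; Pioneer Corridor 95,132.10 → $95,132.

North Bridge: $104,438 · Upper Terminal: $65,000 · Pioneer Corridor: $95,132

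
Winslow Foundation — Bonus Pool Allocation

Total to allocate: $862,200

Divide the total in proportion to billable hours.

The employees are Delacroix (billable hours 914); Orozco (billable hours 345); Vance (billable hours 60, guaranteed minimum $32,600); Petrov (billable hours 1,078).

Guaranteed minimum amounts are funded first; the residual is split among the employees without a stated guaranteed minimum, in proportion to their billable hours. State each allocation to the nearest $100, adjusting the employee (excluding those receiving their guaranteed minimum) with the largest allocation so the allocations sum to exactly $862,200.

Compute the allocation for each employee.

Minimums first: Vance $32,600. Balance $829,600.
Balance split over remaining billable hours 2,337: Delacroix 324,456.31 → $324,500; Orozco 122,469.83 → $122,500; Petrov 382,673.86 → $382,700.
Rounding difference −$100 applied to Petrov → $382,600.

Delacroix: $324,500; Orozco: $122,500; Vance: $32,600; Petrov: $382,600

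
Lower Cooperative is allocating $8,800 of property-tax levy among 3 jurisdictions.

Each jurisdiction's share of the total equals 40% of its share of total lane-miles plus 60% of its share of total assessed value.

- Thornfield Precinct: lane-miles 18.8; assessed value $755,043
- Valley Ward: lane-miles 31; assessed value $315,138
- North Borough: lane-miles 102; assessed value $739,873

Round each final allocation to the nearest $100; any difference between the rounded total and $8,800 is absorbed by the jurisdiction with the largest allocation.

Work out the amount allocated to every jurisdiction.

Thornfield Precinct: $2,600 · Valley Ward: $1,600 · North Borough: $4,600

Totals — lane-miles 151.8, assessed value 1,810,054.
Blended shares (40% lane-miles + 60% assessed value): Thornfield Precinct 0.2998; Valley Ward 0.1861; North Borough 0.5140.
Raw shares: Thornfield Precinct 2,638.43; Valley Ward 1,638.11; North Borough 4,523.46.
At nearest $100: Thornfield Precinct $2,600; Valley Ward $1,600; North Borough $4,500. Sum = $8,700.
Difference $8,800 − $8,700 = +$100 applied to largest allocation (North Borough): North Borough becomes $4,600.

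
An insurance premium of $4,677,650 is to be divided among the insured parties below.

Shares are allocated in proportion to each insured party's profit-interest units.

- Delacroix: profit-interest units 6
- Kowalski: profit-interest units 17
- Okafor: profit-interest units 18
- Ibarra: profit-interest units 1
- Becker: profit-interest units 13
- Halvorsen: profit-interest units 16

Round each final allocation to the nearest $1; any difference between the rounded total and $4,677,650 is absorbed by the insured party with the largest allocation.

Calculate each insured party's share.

Delacroix: $395,294 | Kowalski: $1,120,001 | Okafor: $1,185,884 | Ibarra: $65,882 | Becker: $856,471 | Halvorsen: $1,054,118

Sum of profit-interest units: 71.
Unrounded shares: Delacroix 6/71 × $4,677,650 = 395,294.37; Kowalski 17/71 × $4,677,650 = 1,120,000.70; Okafor 18/71 × $4,677,650 = 1,185,883.10; Ibarra 1/71 × $4,677,650 = 65,882.39; Becker 13/71 × $4,677,650 = 856,471.13; Halvorsen 16/71 × $4,677,650 = 1,054,118.31.
After rounding ($1): Delacroix $395,294; Kowalski $1,120,001; Okafor $1,185,883; Ibarra $65,882; Becker $856,471; Halvorsen $1,054,118. Sum = $4,677,649.
Difference $4,677,650 − $4,677,649 = +$1 applied to largest allocation (Okafor): Okafor becomes $1,185,884.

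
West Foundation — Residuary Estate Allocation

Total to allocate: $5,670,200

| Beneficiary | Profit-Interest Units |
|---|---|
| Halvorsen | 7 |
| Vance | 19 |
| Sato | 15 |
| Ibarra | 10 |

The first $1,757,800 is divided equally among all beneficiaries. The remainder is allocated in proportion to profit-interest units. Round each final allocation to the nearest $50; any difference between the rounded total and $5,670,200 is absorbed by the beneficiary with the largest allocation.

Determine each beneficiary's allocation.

First tranche $1,757,800 split equally: $439,450 each.
Remainder $3,912,400 by profit-interest units (total 51): Halvorsen 536,996.08 → $537,000; Vance 1,457,560.78 → $1,457,550; Sato 1,150,705.88 → $1,150,700; Ibarra 767,137.25 → $767,150.
Totals: Halvorsen $439,450 + $537,000 = $976,450; Vance $439,450 + $1,457,550 = $1,897,000; Sato $439,450 + $1,150,700 = $1,590,150; Ibarra $439,450 + $767,150 = $1,206,600.

Halvorsen: $976,450; Vance: $1,897,000; Sato: $1,590,150; Ibarra: $1,206,600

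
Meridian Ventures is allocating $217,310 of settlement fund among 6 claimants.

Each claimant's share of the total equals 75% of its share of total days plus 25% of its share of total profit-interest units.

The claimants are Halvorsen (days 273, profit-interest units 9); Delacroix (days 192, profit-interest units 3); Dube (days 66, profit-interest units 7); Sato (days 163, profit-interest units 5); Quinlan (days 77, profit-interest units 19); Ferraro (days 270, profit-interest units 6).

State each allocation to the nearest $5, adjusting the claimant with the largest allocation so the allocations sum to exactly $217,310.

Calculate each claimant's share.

Halvorsen: $52,720 | Delacroix: $33,385 | Dube: $18,095 | Sato: $31,065 | Quinlan: $33,120 | Ferraro: $48,925

Days total 1,041; profit-interest units total 49.
Blended shares (75% days + 25% profit-interest units): Halvorsen 0.2426; Delacroix 0.1536; Dube 0.0833; Sato 0.1429; Quinlan 0.1524; Ferraro 0.2251.
Pro-rata amounts: Halvorsen 52,720.33; Delacroix 33,386.35; Dube 18,094.26; Sato 31,063.46; Quinlan 33,121.15; Ferraro 48,924.47.
Rounded to nearest $5: Halvorsen $52,720; Delacroix $33,385; Dube $18,095; Sato $31,065; Quinlan $33,120; Ferraro $48,925. Sum = $217,310.
No rounding difference to absorb.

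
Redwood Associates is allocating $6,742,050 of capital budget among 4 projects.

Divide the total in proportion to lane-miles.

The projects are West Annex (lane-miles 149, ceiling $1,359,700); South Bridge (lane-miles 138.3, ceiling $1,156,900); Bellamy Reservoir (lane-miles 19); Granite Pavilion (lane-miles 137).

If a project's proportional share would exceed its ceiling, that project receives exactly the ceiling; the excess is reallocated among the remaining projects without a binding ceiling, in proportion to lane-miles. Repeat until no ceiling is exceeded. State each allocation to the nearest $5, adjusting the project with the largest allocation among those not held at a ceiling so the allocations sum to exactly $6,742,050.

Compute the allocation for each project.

Total lane-miles = 443.3.
Proportional shares (ignoring caps): West Annex 2,266,107.49; South Bridge 2,103,373.60; Bellamy Reservoir 288,966.73; Granite Pavilion 2,083,602.19.
Cap binds for West Annex ($1,359,700), South Bridge ($1,156,900); balance $4,225,450 reallocated over remaining lane-miles 156.
Remaining shares: Bellamy Reservoir 514,638.14 → $514,640; Granite Pavilion 3,710,811.86 → $3,710,810.

West Annex: $1,359,700; South Bridge: $1,156,900; Bellamy Reservoir: $514,640; Granite Pavilion: $3,710,810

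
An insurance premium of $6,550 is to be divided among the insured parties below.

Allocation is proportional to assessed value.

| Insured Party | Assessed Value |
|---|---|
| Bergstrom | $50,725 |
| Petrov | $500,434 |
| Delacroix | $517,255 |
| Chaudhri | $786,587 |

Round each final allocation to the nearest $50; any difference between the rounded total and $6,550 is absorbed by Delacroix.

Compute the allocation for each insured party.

Bergstrom: $200; Petrov: $1,750; Delacroix: $1,800; Chaudhri: $2,800

Combined assessed value = 1,855,001.
Proportional shares: Bergstrom 50,725/1,855,001 × $6,550 = 179.11; Petrov 500,434/1,855,001 × $6,550 = 1,767.03; Delacroix 517,255/1,855,001 × $6,550 = 1,826.43; Chaudhri 786,587/1,855,001 × $6,550 = 2,777.44.
At nearest $50: Bergstrom $200; Petrov $1,750; Delacroix $1,850; Chaudhri $2,800. Sum = $6,600.
Difference $6,550 − $6,600 = −$50 applied to Delacroix: Delacroix becomes $1,800.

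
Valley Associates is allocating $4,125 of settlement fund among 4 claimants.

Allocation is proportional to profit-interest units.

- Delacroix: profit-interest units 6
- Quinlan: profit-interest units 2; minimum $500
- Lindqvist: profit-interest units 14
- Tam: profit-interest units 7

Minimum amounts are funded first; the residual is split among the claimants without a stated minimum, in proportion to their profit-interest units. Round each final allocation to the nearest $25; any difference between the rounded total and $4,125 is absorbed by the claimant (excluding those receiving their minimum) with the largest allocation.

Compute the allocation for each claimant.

Delacroix: $800; Quinlan: $500; Lindqvist: $1,875; Tam: $950

Fund the minimums — Quinlan $500. Residual $3,625.
Residual split over remaining profit-interest units 27: Delacroix 805.56 → $800; Lindqvist 1,879.63 → $1,875; Tam 939.81 → $950.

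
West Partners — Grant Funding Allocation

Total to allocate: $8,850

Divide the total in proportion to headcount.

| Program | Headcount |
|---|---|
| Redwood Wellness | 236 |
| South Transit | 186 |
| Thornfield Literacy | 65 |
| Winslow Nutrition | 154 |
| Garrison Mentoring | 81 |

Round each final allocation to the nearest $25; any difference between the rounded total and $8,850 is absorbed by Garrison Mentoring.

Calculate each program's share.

Redwood Wellness: $2,900 · South Transit: $2,275 · Thornfield Literacy: $800 · Winslow Nutrition: $1,900 · Garrison Mentoring: $975

Sum of headcount: 722.
Raw shares: Redwood Wellness 236/722 × $8,850 = 2,892.80; South Transit 186/722 × $8,850 = 2,279.92; Thornfield Literacy 65/722 × $8,850 = 796.75; Winslow Nutrition 154/722 × $8,850 = 1,887.67; Garrison Mentoring 81/722 × $8,850 = 992.87.
After rounding ($25): Redwood Wellness $2,900; South Transit $2,275; Thornfield Literacy $800; Winslow Nutrition $1,900; Garrison Mentoring $1,000. Sum = $8,875.
Difference $8,850 − $8,875 = −$25 applied to Garrison Mentoring: Garrison Mentoring becomes $975.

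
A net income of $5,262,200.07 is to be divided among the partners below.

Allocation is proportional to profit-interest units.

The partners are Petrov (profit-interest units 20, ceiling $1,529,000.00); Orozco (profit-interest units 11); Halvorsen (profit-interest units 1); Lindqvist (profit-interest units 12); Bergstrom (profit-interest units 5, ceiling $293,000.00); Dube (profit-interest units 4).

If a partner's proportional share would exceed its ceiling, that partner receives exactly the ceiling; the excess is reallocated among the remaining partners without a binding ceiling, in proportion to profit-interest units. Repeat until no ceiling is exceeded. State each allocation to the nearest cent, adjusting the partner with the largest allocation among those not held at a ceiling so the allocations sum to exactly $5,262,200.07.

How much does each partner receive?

Petrov: $1,529,000.00 · Orozco: $1,351,507.17 · Halvorsen: $122,864.29 · Lindqvist: $1,474,371.46 · Bergstrom: $293,000.00 · Dube: $491,457.15

Profit-interest units total: 53.
Proportional shares (ignoring caps): Petrov 1,985,735.8755; Orozco 1,092,154.7315; Halvorsen 99,286.7938; Lindqvist 1,191,441.5253; Bergstrom 496,433.9689; Dube 397,147.1751.
Held at cap: Petrov ($1,529,000.00), Bergstrom ($293,000.00); remaining pool $3,440,200.07 reallocated over remaining profit-interest units 28.
Remaining shares: Orozco 1,351,507.1704 → $1,351,507.17; Halvorsen 122,864.2882 → $122,864.29; Lindqvist 1,474,371.4586 → $1,474,371.46; Dube 491,457.1529 → $491,457.15.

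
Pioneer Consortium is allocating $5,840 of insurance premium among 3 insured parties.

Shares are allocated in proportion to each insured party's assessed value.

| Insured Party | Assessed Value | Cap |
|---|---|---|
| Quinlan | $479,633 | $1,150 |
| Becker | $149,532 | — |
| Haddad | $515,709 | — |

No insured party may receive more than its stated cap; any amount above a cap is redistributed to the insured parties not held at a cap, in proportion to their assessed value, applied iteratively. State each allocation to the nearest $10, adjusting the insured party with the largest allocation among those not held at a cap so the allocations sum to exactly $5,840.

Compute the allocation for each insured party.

Total assessed value = 1,144,874.
Unconstrained shares: Quinlan 2,446.61; Becker 762.76; Haddad 2,630.63.
Capped: Quinlan ($1,150); residual $4,690 reallocated over remaining assessed value 665,241.
Redistributed shares: Becker 1,054.21 → $1,050; Haddad 3,635.79 → $3,640.

Quinlan: $1,150; Becker: $1,050; Haddad: $3,640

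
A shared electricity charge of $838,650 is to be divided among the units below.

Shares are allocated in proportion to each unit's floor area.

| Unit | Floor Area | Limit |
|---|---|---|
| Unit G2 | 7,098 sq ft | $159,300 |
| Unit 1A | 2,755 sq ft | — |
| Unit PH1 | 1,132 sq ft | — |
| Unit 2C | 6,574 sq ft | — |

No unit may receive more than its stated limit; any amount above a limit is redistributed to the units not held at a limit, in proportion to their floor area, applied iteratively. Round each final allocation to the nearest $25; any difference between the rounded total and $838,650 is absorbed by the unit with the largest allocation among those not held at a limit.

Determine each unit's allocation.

Sum of floor area: 17,559.
Unconstrained shares: Unit G2 339,013.48; Unit 1A 131,583.85; Unit PH1 54,066.39; Unit 2C 313,986.28.
Held at cap: Unit G2 ($159,300); residual $679,350 reallocated over remaining floor area 10,461.
Redistributed shares: Unit 1A 178,913.03 → $178,925; Unit PH1 73,513.45 → $73,525; Unit 2C 426,923.52 → $426,925.
Rounding difference −$25 applied to Unit 2C → $426,900.

Unit G2: $159,300 | Unit 1A: $178,925 | Unit PH1: $73,525 | Unit 2C: $426,900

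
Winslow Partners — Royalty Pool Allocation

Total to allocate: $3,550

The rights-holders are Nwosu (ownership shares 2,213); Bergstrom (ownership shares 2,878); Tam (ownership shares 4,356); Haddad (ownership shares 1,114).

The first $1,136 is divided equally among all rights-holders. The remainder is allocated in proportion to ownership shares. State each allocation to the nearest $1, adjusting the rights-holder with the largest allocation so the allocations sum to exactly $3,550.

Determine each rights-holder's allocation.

Nwosu: $790; Bergstrom: $942; Tam: $1,279; Haddad: $539

Equal tier: $1,136 ÷ 4 = $284 apiece.
Remainder $2,414 by ownership shares (total 10,561): Nwosu 505.84 → $506; Bergstrom 657.84 → $658; Tam 995.68 → $996; Haddad 254.63 → $255.
Rounding difference −$1 on remainder applied to Tam.
Totals: Nwosu $284 + $506 = $790; Bergstrom $284 + $658 = $942; Tam $284 + $995 = $1,279; Haddad $284 + $255 = $539.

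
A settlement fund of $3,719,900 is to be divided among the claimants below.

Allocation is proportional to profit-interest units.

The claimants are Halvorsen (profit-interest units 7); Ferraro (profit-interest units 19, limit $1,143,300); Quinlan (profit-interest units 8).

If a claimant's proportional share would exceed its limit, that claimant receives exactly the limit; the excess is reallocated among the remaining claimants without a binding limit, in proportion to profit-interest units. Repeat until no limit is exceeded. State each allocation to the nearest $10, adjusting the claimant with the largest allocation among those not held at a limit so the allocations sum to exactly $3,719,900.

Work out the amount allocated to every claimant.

Halvorsen: $1,202,410; Ferraro: $1,143,300; Quinlan: $1,374,190

Profit-interest units total: 34.
Pro-rata shares before constraints: Halvorsen 765,861.76; Ferraro 2,078,767.65; Quinlan 875,270.59.
Capped: Ferraro ($1,143,300); remaining pool $2,576,600 reallocated over remaining profit-interest units 15.
Redistributed shares: Halvorsen 1,202,413.33 → $1,202,410; Quinlan 1,374,186.67 → $1,374,190.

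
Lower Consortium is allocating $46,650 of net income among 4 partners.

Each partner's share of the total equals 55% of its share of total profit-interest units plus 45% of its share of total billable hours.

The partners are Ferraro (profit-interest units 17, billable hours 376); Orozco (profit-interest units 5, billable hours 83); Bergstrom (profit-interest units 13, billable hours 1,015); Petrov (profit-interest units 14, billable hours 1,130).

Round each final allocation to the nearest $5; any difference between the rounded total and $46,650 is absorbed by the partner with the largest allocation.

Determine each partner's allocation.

Profit-interest units total 49; billable hours total 2,604.
Combined weights (55% profit-interest units + 45% billable hours): Ferraro 0.2558; Orozco 0.0705; Bergstrom 0.3213; Petrov 0.3524.
Unrounded shares: Ferraro 11,932.76; Orozco 3,287.23; Bergstrom 14,989.65; Petrov 16,440.36.
At nearest $5: Ferraro $11,935; Orozco $3,285; Bergstrom $14,990; Petrov $16,440. Sum = $46,650.
No rounding difference to absorb.

Ferraro: $11,935 · Orozco: $3,285 · Bergstrom: $14,990 · Petrov: $16,440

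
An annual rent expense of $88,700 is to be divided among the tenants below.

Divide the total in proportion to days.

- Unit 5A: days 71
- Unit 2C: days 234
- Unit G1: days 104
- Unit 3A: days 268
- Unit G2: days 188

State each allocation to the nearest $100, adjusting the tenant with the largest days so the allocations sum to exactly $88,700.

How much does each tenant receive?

Unit 5A: $7,300 | Unit 2C: $24,000 | Unit G1: $10,700 | Unit 3A: $27,400 | Unit G2: $19,300

Days total: 865.
Unrounded shares: Unit 5A 71/865 × $88,700 = 7,280.58; Unit 2C 234/865 × $88,700 = 23,995.14; Unit G1 104/865 × $88,700 = 10,664.51; Unit 3A 268/865 × $88,700 = 27,481.62; Unit G2 188/865 × $88,700 = 19,278.15.
After rounding ($100): Unit 5A $7,300; Unit 2C $24,000; Unit G1 $10,700; Unit 3A $27,500; Unit G2 $19,300. Sum = $88,800.
Difference $88,700 − $88,800 = −$100 applied to largest days (Unit 3A): Unit 3A becomes $27,400.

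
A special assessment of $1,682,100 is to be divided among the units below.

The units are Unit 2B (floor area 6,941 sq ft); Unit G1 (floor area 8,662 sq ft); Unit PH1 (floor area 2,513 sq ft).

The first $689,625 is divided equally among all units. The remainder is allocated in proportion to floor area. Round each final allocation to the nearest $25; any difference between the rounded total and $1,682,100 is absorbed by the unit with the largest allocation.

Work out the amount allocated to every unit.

Equal tier: $689,625 ÷ 3 = $229,875 apiece.
Remainder $992,475 by floor area (total 18,116): Unit 2B 380,258.83 → $380,250; Unit G1 474,542.86 → $474,550; Unit PH1 137,673.31 → $137,675.
Totals: Unit 2B $229,875 + $380,250 = $610,125; Unit G1 $229,875 + $474,550 = $704,425; Unit PH1 $229,875 + $137,675 = $367,550.

Unit 2B: $610,125 | Unit G1: $704,425 | Unit PH1: $367,550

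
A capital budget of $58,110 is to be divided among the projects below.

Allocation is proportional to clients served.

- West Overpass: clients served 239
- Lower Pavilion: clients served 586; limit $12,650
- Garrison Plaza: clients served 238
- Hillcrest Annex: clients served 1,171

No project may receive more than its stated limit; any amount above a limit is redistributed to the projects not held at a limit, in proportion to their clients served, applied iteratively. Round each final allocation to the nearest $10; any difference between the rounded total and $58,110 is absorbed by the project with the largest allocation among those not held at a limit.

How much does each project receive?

Total clients served = 2,234.
Proportional shares (ignoring caps): West Overpass 6,216.78; Lower Pavilion 15,242.82; Garrison Plaza 6,190.77; Hillcrest Annex 30,459.63.
Cap binds for Lower Pavilion ($12,650); remaining pool $45,460 reallocated over remaining clients served 1,648.
Redistributed shares: West Overpass 6,592.80 → $6,590; Garrison Plaza 6,565.22 → $6,570; Hillcrest Annex 32,301.98 → $32,300.

West Overpass: $6,590; Lower Pavilion: $12,650; Garrison Plaza: $6,570; Hillcrest Annex: $32,300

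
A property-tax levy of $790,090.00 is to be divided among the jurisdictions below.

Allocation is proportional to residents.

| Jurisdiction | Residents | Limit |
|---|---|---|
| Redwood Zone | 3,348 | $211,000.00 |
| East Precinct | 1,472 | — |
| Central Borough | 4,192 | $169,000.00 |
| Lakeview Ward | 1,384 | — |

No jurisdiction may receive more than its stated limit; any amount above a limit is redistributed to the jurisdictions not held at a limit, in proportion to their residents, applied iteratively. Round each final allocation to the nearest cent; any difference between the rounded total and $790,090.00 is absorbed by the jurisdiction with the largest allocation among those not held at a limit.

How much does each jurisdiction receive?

Combined residents = 10,396.
Pro-rata shares before constraints: Redwood Zone 254,446.0677; East Precinct 111,871.1504; Central Borough 318,589.5806; Lakeview Ward 105,183.2012.
Cap binds for Redwood Zone ($211,000.00), Central Borough ($169,000.00); remaining pool $410,090.00 reallocated over remaining residents 2,856.
Redistributed shares: East Precinct 211,362.9132 → $211,362.91; Lakeview Ward 198,727.0868 → $198,727.09.

Redwood Zone: $211,000.00 | East Precinct: $211,362.91 | Central Borough: $169,000.00 | Lakeview Ward: $198,727.09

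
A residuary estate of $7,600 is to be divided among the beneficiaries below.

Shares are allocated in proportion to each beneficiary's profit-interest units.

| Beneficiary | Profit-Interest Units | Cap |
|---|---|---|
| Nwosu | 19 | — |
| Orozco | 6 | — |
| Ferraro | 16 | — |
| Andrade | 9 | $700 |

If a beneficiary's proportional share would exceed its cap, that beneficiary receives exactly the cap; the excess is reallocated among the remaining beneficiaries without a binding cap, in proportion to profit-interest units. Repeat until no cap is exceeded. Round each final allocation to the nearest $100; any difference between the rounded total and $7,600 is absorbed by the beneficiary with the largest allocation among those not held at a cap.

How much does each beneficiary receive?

Profit-interest units total: 50.
Unconstrained shares: Nwosu 2,888.00; Orozco 912.00; Ferraro 2,432.00; Andrade 1,368.00.
Held at cap: Andrade ($700); balance $6,900 reallocated over remaining profit-interest units 41.
Remaining shares: Nwosu 3,197.56 → $3,200; Orozco 1,009.76 → $1,000; Ferraro 2,692.68 → $2,700.

Nwosu: $3,200 · Orozco: $1,000 · Ferraro: $2,700 · Andrade: $700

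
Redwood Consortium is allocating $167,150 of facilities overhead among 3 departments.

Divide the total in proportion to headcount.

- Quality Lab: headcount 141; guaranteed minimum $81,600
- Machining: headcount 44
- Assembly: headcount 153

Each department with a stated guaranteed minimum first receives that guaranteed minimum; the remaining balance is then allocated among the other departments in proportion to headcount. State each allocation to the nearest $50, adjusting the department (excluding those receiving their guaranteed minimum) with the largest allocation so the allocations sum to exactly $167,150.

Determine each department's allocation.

Minimums first: Quality Lab $81,600. Remaining pool $85,550.
Remaining pool split over remaining headcount 197: Machining 19,107.61 → $19,100; Assembly 66,442.39 → $66,450.

Quality Lab: $81,600 · Machining: $19,100 · Assembly: $66,450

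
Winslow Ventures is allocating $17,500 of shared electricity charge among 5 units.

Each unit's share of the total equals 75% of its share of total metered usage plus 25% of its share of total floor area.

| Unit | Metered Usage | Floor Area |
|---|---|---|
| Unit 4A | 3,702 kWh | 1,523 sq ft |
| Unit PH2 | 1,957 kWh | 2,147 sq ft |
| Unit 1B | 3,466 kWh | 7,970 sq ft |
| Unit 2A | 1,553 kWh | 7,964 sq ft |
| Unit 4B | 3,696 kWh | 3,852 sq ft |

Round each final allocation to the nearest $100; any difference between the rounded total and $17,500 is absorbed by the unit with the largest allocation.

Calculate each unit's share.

Unit 4A: $3,700 | Unit PH2: $2,200 | Unit 1B: $4,600 | Unit 2A: $2,900 | Unit 4B: $4,100

Metered usage total 14,374; floor area total 23,456.
Blended shares (75% metered usage + 25% floor area): Unit 4A 0.2094; Unit PH2 0.1250; Unit 1B 0.2658; Unit 2A 0.1659; Unit 4B 0.2339.
Proportional shares: Unit 4A 3,664.39; Unit PH2 2,187.41; Unit 1B 4,651.39; Unit 2A 2,903.50; Unit 4B 4,093.32.
Rounded to nearest $100: Unit 4A $3,700; Unit PH2 $2,200; Unit 1B $4,700; Unit 2A $2,900; Unit 4B $4,100. Sum = $17,600.
Difference $17,500 − $17,600 = −$100 applied to largest allocation (Unit 1B): Unit 1B becomes $4,600.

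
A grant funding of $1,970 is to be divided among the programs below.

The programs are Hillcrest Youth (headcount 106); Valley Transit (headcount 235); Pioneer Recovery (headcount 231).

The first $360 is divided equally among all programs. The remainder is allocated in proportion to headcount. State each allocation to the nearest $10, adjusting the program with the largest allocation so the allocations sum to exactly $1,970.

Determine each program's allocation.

$360 shared equally gives $120 per program.
Remainder $1,610 by headcount (total 572): Hillcrest Youth 298.36 → $300; Valley Transit 661.45 → $660; Pioneer Recovery 650.19 → $650.
Totals: Hillcrest Youth $120 + $300 = $420; Valley Transit $120 + $660 = $780; Pioneer Recovery $120 + $650 = $770.

Hillcrest Youth: $420 | Valley Transit: $780 | Pioneer Recovery: $770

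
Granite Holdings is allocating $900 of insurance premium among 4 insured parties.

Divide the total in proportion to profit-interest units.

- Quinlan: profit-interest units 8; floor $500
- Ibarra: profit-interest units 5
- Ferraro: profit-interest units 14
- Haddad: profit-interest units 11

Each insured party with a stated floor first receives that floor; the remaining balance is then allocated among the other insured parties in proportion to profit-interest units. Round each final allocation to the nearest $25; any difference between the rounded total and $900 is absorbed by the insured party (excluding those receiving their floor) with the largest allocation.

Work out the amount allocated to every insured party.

Guaranteed amounts: Quinlan $500. Residual $400.
Residual split over remaining profit-interest units 30: Ibarra 66.67 → $75; Ferraro 186.67 → $175; Haddad 146.67 → $150.

Quinlan: $500 · Ibarra: $75 · Ferraro: $175 · Haddad: $150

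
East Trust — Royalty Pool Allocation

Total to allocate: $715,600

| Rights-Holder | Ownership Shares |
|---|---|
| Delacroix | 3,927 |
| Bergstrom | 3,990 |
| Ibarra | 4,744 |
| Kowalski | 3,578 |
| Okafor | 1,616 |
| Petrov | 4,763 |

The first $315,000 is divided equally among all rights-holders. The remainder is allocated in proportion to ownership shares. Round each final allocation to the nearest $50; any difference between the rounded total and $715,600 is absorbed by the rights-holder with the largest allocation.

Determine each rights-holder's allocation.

Equal tier: $315,000 ÷ 6 = $52,500 apiece.
Remainder $400,600 by ownership shares (total 22,618): Delacroix 69,553.28 → $69,550; Bergstrom 70,669.11 → $70,650; Ibarra 84,023.63 → $84,000; Kowalski 63,371.95 → $63,350; Okafor 28,621.88 → $28,600; Petrov 84,360.15 → $84,350.
Rounding difference +$100 on remainder applied to Petrov.
Totals: Delacroix $52,500 + $69,550 = $122,050; Bergstrom $52,500 + $70,650 = $123,150; Ibarra $52,500 + $84,000 = $136,500; Kowalski $52,500 + $63,350 = $115,850; Okafor $52,500 + $28,600 = $81,100; Petrov $52,500 + $84,450 = $136,950.

Delacroix: $122,050; Bergstrom: $123,150; Ibarra: $136,500; Kowalski: $115,850; Okafor: $81,100; Petrov: $136,950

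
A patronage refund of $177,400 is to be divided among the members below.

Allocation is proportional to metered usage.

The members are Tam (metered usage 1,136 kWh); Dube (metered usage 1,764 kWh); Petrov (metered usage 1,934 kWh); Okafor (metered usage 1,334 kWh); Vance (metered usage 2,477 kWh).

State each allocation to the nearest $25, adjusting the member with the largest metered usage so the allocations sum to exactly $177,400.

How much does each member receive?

Tam: $23,300 | Dube: $36,200 | Petrov: $39,675 | Okafor: $27,375 | Vance: $50,850

Total metered usage = 8,645.
Raw shares: Tam 1,136/8,645 × $177,400 = 23,311.32; Dube 1,764/8,645 × $177,400 = 36,198.22; Petrov 1,934/8,645 × $177,400 = 39,686.71; Okafor 1,334/8,645 × $177,400 = 27,374.39; Vance 2,477/8,645 × $177,400 = 50,829.36.
At nearest $25: Tam $23,300; Dube $36,200; Petrov $39,675; Okafor $27,375; Vance $50,825. Sum = $177,375.
Difference $177,400 − $177,375 = +$25 applied to largest metered usage (Vance): Vance becomes $50,850.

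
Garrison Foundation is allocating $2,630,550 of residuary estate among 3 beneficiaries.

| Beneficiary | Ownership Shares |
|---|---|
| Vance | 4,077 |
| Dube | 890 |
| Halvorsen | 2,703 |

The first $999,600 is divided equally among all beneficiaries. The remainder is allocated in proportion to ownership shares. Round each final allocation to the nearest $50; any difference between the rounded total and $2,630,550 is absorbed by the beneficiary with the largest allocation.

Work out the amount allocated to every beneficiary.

$999,600 shared equally gives $333,200 per beneficiary.
Remainder $1,630,950 by ownership shares (total 7,670): Vance 866,933.92 → $866,950; Dube 189,249.74 → $189,250; Halvorsen 574,766.34 → $574,750.
Totals: Vance $333,200 + $866,950 = $1,200,150; Dube $333,200 + $189,250 = $522,450; Halvorsen $333,200 + $574,750 = $907,950.

Vance: $1,200,150 · Dube: $522,450 · Halvorsen: $907,950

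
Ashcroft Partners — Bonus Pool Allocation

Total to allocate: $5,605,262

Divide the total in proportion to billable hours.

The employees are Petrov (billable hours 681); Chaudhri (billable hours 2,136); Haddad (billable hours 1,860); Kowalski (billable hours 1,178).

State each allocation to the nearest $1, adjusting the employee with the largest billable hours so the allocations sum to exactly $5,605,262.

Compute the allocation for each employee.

Petrov: $651,953 | Chaudhri: $2,044,891 | Haddad: $1,780,664 | Kowalski: $1,127,754

Sum of billable hours: 681 + 2,136 + 1,860 + 1,178 = 5,855.
Pro-rata amounts: Petrov 651,952.76; Chaudhri 2,044,891.48; Haddad 1,780,663.93; Kowalski 1,127,753.82.
After rounding ($1): Petrov $651,953; Chaudhri $2,044,891; Haddad $1,780,664; Kowalski $1,127,754. Sum = $5,605,262.
No rounding difference to absorb.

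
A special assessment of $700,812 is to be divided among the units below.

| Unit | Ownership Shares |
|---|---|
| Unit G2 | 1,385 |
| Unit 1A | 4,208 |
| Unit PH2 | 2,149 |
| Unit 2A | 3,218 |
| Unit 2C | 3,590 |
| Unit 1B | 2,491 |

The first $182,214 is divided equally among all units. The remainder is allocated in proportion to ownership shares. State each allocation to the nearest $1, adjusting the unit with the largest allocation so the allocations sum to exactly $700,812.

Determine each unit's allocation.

Equal tier: $182,214 ÷ 6 = $30,369 apiece.
Remainder $518,598 by ownership shares (total 17,041): Unit G2 42,148.83 → $42,149; Unit 1A 128,059.41 → $128,059; Unit PH2 65,399.16 → $65,399; Unit 2A 97,931.36 → $97,931; Unit 2C 109,252.20 → $109,252; Unit 1B 75,807.03 → $75,807.
Rounding difference +$1 on remainder applied to Unit 1A.
Totals: Unit G2 $30,369 + $42,149 = $72,518; Unit 1A $30,369 + $128,060 = $158,429; Unit PH2 $30,369 + $65,399 = $95,768; Unit 2A $30,369 + $97,931 = $128,300; Unit 2C $30,369 + $109,252 = $139,621; Unit 1B $30,369 + $75,807 = $106,176.

Unit G2: $72,518 | Unit 1A: $158,429 | Unit PH2: $95,768 | Unit 2A: $128,300 | Unit 2C: $139,621 | Unit 1B: $106,176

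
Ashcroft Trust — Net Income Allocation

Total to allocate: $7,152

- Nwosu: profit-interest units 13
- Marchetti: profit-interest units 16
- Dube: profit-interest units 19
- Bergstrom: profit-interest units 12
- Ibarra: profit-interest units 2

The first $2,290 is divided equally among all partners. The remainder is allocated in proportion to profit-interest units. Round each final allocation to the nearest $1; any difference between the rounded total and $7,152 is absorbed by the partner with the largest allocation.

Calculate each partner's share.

First tranche $2,290 split equally: $458 each.
Remainder $4,862 by profit-interest units (total 62): Nwosu 1,019.45 → $1,019; Marchetti 1,254.71 → $1,255; Dube 1,489.97 → $1,490; Bergstrom 941.03 → $941; Ibarra 156.84 → $157.
Totals: Nwosu $458 + $1,019 = $1,477; Marchetti $458 + $1,255 = $1,713; Dube $458 + $1,490 = $1,948; Bergstrom $458 + $941 = $1,399; Ibarra $458 + $157 = $615.

Nwosu: $1,477; Marchetti: $1,713; Dube: $1,948; Bergstrom: $1,399; Ibarra: $615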